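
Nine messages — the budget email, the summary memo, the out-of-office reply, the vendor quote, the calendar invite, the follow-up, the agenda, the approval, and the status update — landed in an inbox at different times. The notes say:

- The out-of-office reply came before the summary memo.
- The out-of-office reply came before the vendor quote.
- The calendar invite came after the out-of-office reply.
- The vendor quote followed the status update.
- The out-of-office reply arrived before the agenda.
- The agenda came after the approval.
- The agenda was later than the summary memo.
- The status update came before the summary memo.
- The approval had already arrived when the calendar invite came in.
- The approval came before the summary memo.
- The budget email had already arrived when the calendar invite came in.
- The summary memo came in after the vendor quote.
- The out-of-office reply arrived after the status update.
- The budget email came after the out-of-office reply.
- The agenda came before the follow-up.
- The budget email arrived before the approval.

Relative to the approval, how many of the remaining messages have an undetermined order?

1

Forced before the approval: the budget email, the out-of-office reply, and the status update; forced after the approval: the agenda, the calendar invite, the follow-up, and the summary memo.
That leaves the vendor quote with no forced order relative to the approval — 1.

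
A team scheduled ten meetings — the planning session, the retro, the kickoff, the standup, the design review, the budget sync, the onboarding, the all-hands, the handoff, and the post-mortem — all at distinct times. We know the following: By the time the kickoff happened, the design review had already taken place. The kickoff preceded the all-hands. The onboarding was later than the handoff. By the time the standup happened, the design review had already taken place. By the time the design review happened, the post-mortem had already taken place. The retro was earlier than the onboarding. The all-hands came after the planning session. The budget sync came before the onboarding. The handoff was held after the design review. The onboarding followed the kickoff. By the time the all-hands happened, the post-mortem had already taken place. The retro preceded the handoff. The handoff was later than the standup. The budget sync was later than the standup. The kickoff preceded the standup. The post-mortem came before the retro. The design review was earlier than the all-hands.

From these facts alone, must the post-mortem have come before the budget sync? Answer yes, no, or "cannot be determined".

Chain the constraints: the post-mortem → the design review → the standup → the budget sync. Each link is directly stated, so the post-mortem comes before the budget sync.

yes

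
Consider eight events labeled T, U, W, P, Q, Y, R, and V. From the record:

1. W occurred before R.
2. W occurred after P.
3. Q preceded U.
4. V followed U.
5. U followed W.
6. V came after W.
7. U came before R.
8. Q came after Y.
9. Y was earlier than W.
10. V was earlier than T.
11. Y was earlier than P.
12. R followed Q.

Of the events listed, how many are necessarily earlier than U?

4

Directly stated before U: Q and W.
P reaches U via P → W → U.
Y reaches U via Y → W → U.
No chain forces V (or any of the others) ahead of U.
That's P, Q, W, and Y — 4 in all.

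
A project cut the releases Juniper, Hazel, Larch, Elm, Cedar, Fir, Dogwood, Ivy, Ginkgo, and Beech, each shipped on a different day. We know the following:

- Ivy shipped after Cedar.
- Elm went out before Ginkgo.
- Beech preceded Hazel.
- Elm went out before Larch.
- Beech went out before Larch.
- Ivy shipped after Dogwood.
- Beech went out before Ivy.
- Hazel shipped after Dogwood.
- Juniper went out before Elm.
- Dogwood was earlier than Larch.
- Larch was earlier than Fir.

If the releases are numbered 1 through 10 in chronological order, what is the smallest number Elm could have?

Juniper must come before Elm — 1 forced predecessor.
Nothing else is forced ahead of Elm, so its earliest slot is position 1 + 1 = 2.

2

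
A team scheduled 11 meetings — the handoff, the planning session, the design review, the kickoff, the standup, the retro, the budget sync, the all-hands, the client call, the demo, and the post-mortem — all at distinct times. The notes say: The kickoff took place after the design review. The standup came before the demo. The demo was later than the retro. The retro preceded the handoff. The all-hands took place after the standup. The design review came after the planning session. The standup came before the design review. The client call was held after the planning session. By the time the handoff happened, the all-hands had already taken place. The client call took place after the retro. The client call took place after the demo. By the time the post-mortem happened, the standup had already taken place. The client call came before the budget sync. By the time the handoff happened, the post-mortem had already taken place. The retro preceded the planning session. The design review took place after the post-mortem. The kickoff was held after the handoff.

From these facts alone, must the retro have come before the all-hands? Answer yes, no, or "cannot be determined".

No chain of stated constraints runs from the retro to the all-hands, and none runs from the all-hands to the retro either.
So the relative order of the retro and the all-hands is not fixed by the given facts.

cannot be determined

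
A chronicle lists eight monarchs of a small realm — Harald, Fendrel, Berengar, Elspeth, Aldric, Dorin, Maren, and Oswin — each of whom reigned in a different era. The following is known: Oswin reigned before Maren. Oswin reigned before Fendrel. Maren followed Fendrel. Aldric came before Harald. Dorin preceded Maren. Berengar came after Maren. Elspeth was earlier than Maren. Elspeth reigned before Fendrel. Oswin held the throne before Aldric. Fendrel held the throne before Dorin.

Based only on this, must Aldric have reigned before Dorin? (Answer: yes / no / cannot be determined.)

No chain of stated constraints runs from Aldric to Dorin, and none runs from Dorin to Aldric either.
So the relative order of Aldric and Dorin is not fixed by the given facts.

cannot be determined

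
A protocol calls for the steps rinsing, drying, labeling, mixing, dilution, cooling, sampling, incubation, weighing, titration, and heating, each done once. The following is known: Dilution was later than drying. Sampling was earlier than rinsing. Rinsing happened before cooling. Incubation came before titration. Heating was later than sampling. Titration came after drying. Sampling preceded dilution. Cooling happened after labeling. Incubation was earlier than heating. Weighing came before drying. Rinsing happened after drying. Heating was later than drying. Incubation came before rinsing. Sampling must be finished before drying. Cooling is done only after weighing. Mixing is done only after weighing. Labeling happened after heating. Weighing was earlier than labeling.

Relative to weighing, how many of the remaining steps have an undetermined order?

2

Forced after weighing: cooling, dilution, drying, heating, labeling, mixing, rinsing, and titration.
That leaves incubation and sampling with no forced order relative to weighing — 2.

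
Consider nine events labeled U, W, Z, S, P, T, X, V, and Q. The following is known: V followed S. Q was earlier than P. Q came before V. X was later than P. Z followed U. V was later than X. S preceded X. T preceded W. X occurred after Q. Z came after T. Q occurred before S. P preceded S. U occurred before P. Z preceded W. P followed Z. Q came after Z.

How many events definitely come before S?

5

Directly stated before S: P and Q.
T reaches S via T → Z → P → S.
U reaches S via U → P → S.
Z reaches S via Z → P → S.
No chain forces V (or any of the others) ahead of S.
That's P, Q, T, U, and Z — 5 in all.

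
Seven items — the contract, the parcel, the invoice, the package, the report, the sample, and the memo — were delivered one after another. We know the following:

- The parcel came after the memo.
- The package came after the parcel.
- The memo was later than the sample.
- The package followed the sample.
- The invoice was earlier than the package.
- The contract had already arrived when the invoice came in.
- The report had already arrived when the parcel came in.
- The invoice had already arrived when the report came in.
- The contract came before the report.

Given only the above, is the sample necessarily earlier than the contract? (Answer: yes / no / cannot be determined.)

cannot be determined

No chain of stated constraints runs from the sample to the contract, and none runs from the contract to the sample either.
So the relative order of the sample and the contract is not fixed by the given facts.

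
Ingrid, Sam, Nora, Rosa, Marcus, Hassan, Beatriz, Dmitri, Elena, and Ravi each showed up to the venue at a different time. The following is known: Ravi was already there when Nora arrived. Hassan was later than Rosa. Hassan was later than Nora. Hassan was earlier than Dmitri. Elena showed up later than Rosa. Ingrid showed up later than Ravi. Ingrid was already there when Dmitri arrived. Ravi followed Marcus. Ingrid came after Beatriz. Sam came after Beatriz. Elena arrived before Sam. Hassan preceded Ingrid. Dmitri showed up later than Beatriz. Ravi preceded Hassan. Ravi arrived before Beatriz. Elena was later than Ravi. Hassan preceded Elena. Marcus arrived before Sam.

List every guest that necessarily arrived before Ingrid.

Directly stated before Ingrid: Beatriz, Hassan, and Ravi.
Marcus reaches Ingrid via Marcus → Ravi → Ingrid.
Nora reaches Ingrid via Nora → Hassan → Ingrid.
Rosa reaches Ingrid via Rosa → Hassan → Ingrid.
No chain forces Sam (or any of the others) ahead of Ingrid.

Beatriz, Hassan, Marcus, Nora, Ravi, Rosa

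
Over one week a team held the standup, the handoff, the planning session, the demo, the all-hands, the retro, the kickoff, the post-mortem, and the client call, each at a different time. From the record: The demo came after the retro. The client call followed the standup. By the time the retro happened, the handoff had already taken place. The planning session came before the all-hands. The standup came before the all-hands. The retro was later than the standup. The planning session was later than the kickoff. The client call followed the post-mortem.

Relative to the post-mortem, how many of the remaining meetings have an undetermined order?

Forced after the post-mortem: the client call.
That leaves the all-hands, the demo, the handoff, the kickoff, the planning session, the retro, and the standup with no forced order relative to the post-mortem — 7.

7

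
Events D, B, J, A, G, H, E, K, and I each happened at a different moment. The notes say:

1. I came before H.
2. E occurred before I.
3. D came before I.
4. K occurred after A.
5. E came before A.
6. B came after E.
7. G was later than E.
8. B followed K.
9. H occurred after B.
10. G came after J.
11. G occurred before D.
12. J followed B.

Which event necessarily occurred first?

E

E has a chain of constraints placing it before every other event, so E must be first.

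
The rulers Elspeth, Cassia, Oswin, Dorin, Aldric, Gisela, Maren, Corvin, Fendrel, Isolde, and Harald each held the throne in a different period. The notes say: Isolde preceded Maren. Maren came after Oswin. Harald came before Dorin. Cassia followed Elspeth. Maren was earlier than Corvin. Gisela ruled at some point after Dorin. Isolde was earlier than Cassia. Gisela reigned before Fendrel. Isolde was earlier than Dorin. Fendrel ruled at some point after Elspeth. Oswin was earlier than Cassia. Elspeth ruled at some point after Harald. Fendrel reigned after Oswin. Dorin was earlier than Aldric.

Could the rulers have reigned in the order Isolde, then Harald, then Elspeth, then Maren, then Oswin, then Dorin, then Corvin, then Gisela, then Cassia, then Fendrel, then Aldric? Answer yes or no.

no

The constraints require Oswin before Maren, but in the proposed sequence Maren appears ahead of Oswin. That one violation is enough.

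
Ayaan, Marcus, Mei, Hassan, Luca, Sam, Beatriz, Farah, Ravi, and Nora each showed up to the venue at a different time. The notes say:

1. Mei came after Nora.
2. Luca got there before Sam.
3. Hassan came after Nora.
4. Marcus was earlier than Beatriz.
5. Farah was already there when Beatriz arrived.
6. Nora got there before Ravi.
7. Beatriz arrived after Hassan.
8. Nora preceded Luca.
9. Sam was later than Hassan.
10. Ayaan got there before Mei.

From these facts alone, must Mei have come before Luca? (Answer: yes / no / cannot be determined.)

cannot be determined

No chain of stated constraints runs from Mei to Luca, and none runs from Luca to Mei either.
So the relative order of Mei and Luca is not fixed by the given facts.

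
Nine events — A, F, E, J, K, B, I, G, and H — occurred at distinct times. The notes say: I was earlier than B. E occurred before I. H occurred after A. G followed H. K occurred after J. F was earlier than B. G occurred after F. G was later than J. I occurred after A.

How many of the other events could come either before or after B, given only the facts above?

4

Forced before B: A, E, F, and I.
That leaves G, H, J, and K with no forced order relative to B — 4.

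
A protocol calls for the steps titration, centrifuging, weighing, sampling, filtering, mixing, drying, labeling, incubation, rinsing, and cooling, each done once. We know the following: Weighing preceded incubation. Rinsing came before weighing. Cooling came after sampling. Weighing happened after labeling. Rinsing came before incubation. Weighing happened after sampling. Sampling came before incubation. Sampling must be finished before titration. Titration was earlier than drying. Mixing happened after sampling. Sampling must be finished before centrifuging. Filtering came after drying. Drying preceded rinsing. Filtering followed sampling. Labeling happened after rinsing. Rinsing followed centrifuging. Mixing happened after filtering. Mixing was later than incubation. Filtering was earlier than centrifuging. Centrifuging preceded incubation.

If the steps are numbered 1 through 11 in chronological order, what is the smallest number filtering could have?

Drying, sampling, and titration must all come before filtering — 3 forced predecessors.
Nothing else is forced ahead of filtering, so its earliest slot is position 3 + 1 = 4.

4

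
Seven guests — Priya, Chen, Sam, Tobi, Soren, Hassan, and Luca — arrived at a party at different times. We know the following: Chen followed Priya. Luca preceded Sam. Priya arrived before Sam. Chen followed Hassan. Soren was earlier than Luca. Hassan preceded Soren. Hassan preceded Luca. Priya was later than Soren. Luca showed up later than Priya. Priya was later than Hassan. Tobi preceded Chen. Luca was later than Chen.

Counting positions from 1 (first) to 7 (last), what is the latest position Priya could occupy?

4

Priya must come before Chen, Luca, and Sam — 3 guests forced after them.
Everything else can be placed before Priya in some valid order, so Priya can sit as late as position 7 − 3 = 4.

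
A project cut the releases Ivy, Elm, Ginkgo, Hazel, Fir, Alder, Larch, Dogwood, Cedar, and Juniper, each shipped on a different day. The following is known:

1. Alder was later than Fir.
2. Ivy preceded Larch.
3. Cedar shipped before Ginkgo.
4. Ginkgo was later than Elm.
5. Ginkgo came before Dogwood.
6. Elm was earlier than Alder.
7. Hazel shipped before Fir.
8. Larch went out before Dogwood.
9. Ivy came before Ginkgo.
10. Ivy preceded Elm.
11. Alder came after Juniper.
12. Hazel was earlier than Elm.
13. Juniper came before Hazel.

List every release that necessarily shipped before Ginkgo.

Cedar, Elm, Hazel, Ivy, Juniper

Directly stated before Ginkgo: Cedar, Elm, and Ivy.
Hazel reaches Ginkgo via Hazel → Elm → Ginkgo.
Juniper reaches Ginkgo via Juniper → Hazel → Elm → Ginkgo.
No chain forces Dogwood (or any of the others) ahead of Ginkgo.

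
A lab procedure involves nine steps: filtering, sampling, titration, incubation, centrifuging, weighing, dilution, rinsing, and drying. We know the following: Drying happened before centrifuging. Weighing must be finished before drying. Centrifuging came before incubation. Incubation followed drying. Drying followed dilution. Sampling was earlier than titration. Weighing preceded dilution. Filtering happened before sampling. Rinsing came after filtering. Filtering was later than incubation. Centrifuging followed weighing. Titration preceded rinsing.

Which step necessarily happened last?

Every other step has a chain of constraints placing it before rinsing, so rinsing is last.

rinsing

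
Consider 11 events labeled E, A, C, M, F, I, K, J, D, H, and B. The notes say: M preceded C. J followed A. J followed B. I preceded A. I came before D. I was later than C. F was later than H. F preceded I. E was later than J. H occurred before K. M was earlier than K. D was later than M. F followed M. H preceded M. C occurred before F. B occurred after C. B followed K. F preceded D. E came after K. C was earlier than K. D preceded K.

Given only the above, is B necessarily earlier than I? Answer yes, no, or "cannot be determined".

Tracing the constraints gives I → D → K → B, so I must come before B.
That means B cannot be before I.

no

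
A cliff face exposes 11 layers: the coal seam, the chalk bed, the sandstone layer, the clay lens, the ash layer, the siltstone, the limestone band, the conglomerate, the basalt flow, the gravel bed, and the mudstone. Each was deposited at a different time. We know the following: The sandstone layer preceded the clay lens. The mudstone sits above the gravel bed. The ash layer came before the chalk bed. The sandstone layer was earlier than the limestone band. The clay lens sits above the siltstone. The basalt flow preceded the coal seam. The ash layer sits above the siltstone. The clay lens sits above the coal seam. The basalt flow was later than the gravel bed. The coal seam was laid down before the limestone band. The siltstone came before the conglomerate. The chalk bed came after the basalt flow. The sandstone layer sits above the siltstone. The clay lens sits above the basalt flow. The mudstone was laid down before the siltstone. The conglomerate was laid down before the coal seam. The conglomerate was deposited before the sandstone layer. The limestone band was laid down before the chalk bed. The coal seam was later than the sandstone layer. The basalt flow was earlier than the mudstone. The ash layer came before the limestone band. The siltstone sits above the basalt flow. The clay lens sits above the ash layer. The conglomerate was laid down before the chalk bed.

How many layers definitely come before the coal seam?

6

Directly stated before the coal seam: the basalt flow, the conglomerate, and the sandstone layer.
The gravel bed reaches the coal seam via the gravel bed → the basalt flow → the coal seam.
The mudstone reaches the coal seam via the mudstone → the siltstone → the conglomerate → the coal seam.
The siltstone reaches the coal seam via the siltstone → the conglomerate → the coal seam.
No chain forces the chalk bed (or any of the others) ahead of the coal seam.
That's the basalt flow, the conglomerate, the gravel bed, the mudstone, the sandstone layer, and the siltstone — 6 in all.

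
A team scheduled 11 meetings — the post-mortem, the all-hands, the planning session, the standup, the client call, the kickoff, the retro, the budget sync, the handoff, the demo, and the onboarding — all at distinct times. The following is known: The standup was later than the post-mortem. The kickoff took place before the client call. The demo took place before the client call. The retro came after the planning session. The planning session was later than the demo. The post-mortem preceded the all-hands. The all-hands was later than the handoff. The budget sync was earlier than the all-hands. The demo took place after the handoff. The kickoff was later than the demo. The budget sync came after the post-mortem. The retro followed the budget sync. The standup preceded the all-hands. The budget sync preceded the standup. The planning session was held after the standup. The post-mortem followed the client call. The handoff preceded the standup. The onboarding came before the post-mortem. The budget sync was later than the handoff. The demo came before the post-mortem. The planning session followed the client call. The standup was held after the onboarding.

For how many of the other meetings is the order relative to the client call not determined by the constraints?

Forced before the client call: the demo, the handoff, and the kickoff; forced after the client call: the all-hands, the budget sync, the planning session, the post-mortem, the retro, and the standup.
That leaves the onboarding with no forced order relative to the client call — 1.

1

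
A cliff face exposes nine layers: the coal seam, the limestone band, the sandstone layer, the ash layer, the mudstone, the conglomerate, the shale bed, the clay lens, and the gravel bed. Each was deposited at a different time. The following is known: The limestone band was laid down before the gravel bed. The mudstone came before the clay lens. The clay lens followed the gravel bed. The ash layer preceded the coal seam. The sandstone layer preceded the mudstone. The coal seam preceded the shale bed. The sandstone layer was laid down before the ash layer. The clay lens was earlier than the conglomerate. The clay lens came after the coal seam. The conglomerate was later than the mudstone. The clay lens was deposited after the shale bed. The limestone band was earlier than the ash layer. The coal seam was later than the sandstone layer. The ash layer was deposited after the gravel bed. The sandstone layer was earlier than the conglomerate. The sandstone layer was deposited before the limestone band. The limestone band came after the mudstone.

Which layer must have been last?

Every other layer has a chain of constraints placing it before the conglomerate, so the conglomerate is last.

the conglomerate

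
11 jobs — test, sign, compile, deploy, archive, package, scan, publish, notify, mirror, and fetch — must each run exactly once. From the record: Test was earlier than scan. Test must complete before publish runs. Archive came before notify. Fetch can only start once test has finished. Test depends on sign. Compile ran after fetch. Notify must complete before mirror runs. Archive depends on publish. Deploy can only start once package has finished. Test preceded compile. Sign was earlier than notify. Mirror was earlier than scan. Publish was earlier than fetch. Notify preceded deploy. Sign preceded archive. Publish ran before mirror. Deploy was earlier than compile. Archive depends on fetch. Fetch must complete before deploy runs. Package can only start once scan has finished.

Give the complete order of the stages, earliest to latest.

sign, test, publish, fetch, archive, notify, mirror, scan, package, deploy, compile

The constraints fix every adjacent pair, so only one ordering works:
sign → test → publish → fetch → archive → notify → mirror → scan → package → deploy → compile.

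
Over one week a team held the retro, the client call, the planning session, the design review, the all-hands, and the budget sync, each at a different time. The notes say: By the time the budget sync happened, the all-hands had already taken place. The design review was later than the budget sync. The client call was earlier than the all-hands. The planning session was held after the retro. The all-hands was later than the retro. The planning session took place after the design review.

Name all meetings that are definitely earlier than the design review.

Directly stated before the design review: the budget sync.
The all-hands reaches the design review via the all-hands → the budget sync → the design review.
The client call reaches the design review via the client call → the all-hands → the budget sync → the design review.
The retro reaches the design review via the retro → the all-hands → the budget sync → the design review.

the all-hands, the budget sync, the client call, the retro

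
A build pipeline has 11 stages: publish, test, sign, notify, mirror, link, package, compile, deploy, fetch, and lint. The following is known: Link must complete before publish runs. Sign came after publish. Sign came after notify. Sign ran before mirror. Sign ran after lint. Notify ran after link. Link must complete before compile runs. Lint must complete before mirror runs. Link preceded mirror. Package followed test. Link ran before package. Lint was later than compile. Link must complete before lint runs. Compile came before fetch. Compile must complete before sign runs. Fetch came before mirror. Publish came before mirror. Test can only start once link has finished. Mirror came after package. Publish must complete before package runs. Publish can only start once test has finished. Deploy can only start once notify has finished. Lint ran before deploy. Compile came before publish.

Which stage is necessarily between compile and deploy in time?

Tracing the constraints gives compile → lint → deploy, so lint sits after compile and before deploy.
No other stage is forced both after compile and before deploy.

lint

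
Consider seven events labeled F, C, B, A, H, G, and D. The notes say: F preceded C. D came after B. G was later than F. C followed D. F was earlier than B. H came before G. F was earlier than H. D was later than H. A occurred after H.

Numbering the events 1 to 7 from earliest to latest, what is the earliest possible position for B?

2

F must come before B — 1 forced predecessor.
Nothing else is forced ahead of B, so its earliest slot is position 1 + 1 = 2.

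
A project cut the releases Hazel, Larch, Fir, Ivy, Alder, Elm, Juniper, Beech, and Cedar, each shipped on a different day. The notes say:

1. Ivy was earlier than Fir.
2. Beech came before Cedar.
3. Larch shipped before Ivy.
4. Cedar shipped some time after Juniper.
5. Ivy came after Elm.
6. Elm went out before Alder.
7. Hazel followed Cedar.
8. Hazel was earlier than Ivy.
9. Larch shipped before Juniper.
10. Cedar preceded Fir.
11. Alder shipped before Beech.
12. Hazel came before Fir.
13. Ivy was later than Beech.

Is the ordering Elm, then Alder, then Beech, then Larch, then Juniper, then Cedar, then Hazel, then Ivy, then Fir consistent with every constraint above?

yes

Check each stated constraint against the proposed order — e.g. Beech is ahead of Ivy; Elm is ahead of Ivy. Every pair is in the required order; nothing is violated.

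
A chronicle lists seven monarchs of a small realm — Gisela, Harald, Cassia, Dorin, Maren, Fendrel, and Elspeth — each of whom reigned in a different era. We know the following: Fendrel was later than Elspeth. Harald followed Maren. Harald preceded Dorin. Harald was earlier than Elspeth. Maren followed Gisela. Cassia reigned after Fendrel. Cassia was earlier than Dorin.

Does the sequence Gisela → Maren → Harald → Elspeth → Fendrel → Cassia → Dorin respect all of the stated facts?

Check each stated constraint against the proposed order — e.g. Elspeth is ahead of Fendrel; Harald is ahead of Dorin. Every pair is in the required order; nothing is violated.

yes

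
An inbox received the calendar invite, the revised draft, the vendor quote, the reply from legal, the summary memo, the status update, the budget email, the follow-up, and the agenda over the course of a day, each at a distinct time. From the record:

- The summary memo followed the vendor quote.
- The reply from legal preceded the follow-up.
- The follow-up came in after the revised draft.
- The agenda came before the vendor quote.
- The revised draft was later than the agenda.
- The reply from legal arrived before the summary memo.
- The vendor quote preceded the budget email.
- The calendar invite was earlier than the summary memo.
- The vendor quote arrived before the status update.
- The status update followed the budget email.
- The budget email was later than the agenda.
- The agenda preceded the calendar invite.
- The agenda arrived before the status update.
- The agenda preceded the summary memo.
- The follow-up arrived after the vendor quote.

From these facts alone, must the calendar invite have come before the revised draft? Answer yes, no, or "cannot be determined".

No chain of stated constraints runs from the calendar invite to the revised draft, and none runs from the revised draft to the calendar invite either.
So the relative order of the calendar invite and the revised draft is not fixed by the given facts.

cannot be determined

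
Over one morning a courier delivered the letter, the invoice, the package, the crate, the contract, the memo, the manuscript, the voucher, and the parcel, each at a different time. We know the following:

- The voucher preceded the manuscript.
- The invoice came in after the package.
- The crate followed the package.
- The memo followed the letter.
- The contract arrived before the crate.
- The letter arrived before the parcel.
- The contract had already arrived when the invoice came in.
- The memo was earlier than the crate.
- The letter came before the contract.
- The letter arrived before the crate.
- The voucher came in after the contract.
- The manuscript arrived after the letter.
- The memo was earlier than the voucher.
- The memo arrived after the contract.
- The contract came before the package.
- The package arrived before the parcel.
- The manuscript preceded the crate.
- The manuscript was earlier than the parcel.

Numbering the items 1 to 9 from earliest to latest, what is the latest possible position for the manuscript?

7

The manuscript must come before the crate and the parcel — 2 items forced after it.
Everything else can be placed before the manuscript in some valid order, so the manuscript can sit as late as position 9 − 2 = 7.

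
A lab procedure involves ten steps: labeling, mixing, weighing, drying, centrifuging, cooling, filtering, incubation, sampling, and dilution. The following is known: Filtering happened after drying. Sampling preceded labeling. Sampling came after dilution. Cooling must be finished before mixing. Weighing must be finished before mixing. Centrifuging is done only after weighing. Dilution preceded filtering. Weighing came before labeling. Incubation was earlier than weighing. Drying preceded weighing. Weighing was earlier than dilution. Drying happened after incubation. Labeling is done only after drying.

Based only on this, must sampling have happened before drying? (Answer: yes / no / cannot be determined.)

no

Tracing the constraints gives drying → weighing → dilution → sampling, so drying must come before sampling.
That means sampling cannot be before drying.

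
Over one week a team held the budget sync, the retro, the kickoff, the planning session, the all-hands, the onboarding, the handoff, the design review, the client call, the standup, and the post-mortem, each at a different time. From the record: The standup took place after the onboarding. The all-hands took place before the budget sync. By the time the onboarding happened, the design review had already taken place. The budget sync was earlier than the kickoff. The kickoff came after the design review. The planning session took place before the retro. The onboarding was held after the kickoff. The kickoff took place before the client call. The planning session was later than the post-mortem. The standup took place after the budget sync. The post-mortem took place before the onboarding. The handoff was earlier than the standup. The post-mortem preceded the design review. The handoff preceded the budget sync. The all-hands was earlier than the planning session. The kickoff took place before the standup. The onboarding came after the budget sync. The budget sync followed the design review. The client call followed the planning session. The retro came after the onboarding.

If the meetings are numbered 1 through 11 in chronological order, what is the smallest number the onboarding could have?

The all-hands, the budget sync, the design review, the handoff, the kickoff, and the post-mortem must all come before the onboarding — 6 forced predecessors.
Nothing else is forced ahead of the onboarding, so its earliest slot is position 6 + 1 = 7.

7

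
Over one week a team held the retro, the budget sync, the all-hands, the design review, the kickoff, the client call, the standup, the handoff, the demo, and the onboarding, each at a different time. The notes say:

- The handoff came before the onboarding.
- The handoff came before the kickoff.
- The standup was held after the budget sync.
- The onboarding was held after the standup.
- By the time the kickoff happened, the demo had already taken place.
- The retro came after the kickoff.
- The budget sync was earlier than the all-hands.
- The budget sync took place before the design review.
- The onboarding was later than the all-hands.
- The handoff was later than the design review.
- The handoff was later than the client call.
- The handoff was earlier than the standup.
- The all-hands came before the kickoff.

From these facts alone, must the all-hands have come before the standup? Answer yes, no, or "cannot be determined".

No chain of stated constraints runs from the all-hands to the standup, and none runs from the standup to the all-hands either.
So the relative order of the all-hands and the standup is not fixed by the given facts.

cannot be determined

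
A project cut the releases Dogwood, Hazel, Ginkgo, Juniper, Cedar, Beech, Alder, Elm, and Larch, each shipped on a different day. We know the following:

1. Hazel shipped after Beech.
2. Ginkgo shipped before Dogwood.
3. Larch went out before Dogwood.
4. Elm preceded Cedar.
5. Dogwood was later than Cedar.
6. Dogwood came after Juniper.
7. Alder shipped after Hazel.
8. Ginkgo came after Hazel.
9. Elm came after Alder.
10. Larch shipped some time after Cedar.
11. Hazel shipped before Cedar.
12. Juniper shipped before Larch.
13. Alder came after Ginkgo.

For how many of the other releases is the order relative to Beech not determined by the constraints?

1

Forced after Beech: Alder, Cedar, Dogwood, Elm, Ginkgo, Hazel, and Larch.
That leaves Juniper with no forced order relative to Beech — 1.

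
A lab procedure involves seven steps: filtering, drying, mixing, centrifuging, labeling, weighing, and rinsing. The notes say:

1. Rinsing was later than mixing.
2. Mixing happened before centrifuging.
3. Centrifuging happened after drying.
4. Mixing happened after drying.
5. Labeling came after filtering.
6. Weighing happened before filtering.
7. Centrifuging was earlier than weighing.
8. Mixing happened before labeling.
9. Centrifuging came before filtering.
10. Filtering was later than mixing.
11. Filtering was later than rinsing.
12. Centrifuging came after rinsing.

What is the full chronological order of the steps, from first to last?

drying, mixing, rinsing, centrifuging, weighing, filtering, labeling

The constraints fix every adjacent pair, so only one ordering works:
drying → mixing → rinsing → centrifuging → weighing → filtering → labeling.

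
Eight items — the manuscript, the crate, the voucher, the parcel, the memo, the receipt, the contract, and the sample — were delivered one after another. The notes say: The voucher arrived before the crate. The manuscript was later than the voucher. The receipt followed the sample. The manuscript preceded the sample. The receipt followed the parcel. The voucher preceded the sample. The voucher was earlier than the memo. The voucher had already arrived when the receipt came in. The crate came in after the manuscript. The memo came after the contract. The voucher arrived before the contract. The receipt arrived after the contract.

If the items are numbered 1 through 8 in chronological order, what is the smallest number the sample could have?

3

The manuscript and the voucher must both come before the sample — 2 forced predecessors.
Nothing else is forced ahead of the sample, so its earliest slot is position 2 + 1 = 3.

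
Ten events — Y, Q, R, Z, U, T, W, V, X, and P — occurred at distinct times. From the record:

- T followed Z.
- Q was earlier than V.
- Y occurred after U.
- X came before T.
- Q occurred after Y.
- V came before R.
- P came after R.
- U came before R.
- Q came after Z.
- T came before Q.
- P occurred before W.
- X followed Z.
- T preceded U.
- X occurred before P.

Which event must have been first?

Z has a chain of constraints placing it before every other event, so Z must be first.

Z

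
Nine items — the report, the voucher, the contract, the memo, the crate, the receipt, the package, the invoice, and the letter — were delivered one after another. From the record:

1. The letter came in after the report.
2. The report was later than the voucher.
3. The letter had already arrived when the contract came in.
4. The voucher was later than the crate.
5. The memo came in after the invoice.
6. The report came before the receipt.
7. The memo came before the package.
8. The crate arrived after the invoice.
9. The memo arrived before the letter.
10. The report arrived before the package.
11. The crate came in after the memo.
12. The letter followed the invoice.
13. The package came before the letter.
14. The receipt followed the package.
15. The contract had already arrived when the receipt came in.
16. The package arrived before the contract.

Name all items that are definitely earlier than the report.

the crate, the invoice, the memo, the voucher

Directly stated before the report: the voucher.
The crate reaches the report via the crate → the voucher → the report.
The invoice reaches the report via the invoice → the crate → the voucher → the report.
The memo reaches the report via the memo → the crate → the voucher → the report.
No chain forces the package (or any of the others) ahead of the report.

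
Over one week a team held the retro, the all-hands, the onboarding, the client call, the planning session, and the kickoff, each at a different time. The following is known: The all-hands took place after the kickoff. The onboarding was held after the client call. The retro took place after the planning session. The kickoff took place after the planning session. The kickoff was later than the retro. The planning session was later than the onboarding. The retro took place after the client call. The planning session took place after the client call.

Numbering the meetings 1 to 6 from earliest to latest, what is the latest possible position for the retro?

The retro must come before the all-hands and the kickoff — 2 meetings forced after it.
Everything else can be placed before the retro in some valid order, so the retro can sit as late as position 6 − 2 = 4.

4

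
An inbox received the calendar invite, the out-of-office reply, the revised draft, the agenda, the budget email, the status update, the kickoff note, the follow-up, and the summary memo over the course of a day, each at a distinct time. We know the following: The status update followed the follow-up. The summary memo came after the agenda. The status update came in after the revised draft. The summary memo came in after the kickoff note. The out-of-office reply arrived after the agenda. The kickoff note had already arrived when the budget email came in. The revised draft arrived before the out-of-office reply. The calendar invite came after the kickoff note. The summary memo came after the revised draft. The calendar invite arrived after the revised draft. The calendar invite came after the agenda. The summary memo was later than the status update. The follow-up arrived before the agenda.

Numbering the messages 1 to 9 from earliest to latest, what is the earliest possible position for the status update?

3

The follow-up and the revised draft must both come before the status update — 2 forced predecessors.
Nothing else is forced ahead of the status update, so its earliest slot is position 2 + 1 = 3.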